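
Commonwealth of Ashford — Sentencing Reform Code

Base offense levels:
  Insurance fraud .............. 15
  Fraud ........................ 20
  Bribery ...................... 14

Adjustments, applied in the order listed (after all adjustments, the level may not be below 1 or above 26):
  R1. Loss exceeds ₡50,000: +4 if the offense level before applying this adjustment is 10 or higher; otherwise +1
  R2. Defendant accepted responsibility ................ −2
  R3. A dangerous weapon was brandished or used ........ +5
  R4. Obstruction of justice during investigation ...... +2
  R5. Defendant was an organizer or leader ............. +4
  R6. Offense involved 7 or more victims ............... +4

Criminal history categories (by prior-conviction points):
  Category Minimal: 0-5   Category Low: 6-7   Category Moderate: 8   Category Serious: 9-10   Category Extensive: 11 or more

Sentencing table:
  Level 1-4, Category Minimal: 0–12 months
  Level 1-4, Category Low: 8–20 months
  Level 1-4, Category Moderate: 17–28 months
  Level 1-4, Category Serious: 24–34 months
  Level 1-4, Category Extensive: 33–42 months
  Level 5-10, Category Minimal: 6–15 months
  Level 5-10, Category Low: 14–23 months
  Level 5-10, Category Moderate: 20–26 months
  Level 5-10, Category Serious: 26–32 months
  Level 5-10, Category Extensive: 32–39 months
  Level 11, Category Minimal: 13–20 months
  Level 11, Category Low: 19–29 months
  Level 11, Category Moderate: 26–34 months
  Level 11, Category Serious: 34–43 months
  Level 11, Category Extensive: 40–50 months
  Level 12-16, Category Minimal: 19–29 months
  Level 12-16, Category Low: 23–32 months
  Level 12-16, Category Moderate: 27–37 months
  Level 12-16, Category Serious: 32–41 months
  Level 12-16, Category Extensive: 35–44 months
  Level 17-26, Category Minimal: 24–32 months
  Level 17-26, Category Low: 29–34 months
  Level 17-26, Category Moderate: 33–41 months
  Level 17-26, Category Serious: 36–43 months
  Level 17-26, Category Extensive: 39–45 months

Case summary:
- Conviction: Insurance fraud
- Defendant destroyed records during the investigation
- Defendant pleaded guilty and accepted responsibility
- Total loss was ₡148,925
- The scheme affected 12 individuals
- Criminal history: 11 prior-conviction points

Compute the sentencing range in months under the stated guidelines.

39-45 months

Base offense level for insurance fraud: 15.
R1 applies (level before this adjustment is 15 ≥ 10, so +4): 15 + 4 = 19.
R2 applies: 19 − 2 = 17.
R4 applies: 17 + 2 = 19.
R6 applies: 19 + 4 = 23.
Final offense level: 23.
Criminal history: 11 prior points → Category Extensive (11+).
Level 23 falls in the 17-26 band.
Grid: Level 17-26 × Category Extensive = 39-45 months.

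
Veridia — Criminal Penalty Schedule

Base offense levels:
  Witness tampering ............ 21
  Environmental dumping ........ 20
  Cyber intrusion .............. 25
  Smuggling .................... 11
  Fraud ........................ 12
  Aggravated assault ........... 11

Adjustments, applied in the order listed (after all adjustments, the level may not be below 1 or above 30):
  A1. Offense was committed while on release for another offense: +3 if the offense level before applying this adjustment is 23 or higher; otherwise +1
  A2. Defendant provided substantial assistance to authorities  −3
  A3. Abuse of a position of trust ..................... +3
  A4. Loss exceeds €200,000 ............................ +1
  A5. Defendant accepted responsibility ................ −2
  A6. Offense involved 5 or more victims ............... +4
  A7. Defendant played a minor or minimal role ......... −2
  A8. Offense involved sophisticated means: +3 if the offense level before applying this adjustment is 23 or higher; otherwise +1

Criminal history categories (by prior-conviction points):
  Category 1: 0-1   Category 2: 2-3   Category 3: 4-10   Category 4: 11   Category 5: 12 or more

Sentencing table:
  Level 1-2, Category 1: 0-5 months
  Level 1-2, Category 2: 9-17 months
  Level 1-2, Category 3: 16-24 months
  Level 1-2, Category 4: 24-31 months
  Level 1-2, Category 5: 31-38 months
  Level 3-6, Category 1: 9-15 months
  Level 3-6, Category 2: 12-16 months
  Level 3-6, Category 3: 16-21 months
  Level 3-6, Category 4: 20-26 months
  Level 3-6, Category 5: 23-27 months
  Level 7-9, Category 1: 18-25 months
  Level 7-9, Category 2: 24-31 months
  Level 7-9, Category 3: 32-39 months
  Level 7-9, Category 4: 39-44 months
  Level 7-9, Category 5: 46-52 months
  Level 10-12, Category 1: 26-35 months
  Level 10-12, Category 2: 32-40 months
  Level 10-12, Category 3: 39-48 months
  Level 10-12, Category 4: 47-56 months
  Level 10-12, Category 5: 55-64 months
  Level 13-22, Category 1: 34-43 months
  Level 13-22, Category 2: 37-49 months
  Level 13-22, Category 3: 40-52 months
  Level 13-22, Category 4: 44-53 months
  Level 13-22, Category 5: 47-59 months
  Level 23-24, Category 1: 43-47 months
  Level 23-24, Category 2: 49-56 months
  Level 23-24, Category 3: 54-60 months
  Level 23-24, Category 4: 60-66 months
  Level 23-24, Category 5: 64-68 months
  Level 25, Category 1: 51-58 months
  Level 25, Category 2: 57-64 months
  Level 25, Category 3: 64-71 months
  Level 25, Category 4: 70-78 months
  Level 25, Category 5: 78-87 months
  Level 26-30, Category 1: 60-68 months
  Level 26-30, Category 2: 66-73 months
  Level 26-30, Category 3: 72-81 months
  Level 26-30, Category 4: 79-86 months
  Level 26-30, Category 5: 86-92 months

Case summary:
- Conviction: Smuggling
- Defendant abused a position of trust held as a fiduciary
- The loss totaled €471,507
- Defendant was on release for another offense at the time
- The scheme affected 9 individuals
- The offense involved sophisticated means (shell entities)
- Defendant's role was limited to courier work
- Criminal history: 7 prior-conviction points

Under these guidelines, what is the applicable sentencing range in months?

40-52 months

Base offense level for smuggling: 11.
A1 applies (level before this adjustment is 11 < 23, so +1): 11 + 1 = 12.
A3 applies: 12 + 3 = 15.
A4 applies: 15 + 1 = 16.
A5 does not apply.
A6 applies: 16 + 4 = 20.
A7 applies: 20 − 2 = 18.
A8 applies (level before this adjustment is 18 < 23, so +1): 18 + 1 = 19.
Final offense level: 19.
Criminal history: 7 prior points → Category 3 (4-10).
Level 19 falls in the 13-22 band.
Grid: Level 13-22 × Category 3 = 40-52 months.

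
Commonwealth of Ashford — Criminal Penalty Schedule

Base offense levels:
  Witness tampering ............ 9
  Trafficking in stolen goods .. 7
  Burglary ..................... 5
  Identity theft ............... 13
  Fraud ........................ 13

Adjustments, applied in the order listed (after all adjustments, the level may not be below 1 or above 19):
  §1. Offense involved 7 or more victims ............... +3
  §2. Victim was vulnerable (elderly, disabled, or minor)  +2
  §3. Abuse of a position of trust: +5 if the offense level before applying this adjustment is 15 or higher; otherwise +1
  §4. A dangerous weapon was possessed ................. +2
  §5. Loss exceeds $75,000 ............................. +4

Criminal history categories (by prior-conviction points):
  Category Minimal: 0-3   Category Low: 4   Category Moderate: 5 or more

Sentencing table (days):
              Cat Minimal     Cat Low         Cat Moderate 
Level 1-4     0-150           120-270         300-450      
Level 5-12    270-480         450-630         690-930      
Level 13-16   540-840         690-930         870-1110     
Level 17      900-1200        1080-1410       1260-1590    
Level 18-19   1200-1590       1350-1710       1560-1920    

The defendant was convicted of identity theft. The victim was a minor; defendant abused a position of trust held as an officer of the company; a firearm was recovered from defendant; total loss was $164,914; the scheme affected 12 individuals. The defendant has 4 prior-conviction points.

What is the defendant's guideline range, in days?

Base offense level for identity theft: 13.
§1 applies: 13 + 3 = 16.
§2 applies: 16 + 2 = 18.
§3 applies (level before this adjustment is 18 ≥ 15, so +5): 18 + 5 = 23.
§4 applies: 23 + 2 = 25.
§5 applies: 25 + 4 = 29.
Level 29 exceeds the maximum of 19; capped at 19.
Final offense level: 19.
Criminal history: 4 prior points → Category Low (4).
Level 19 falls in the 18-19 band.
Grid: Level 18-19 × Category Low = 1350-1710 days.

1350-1710 days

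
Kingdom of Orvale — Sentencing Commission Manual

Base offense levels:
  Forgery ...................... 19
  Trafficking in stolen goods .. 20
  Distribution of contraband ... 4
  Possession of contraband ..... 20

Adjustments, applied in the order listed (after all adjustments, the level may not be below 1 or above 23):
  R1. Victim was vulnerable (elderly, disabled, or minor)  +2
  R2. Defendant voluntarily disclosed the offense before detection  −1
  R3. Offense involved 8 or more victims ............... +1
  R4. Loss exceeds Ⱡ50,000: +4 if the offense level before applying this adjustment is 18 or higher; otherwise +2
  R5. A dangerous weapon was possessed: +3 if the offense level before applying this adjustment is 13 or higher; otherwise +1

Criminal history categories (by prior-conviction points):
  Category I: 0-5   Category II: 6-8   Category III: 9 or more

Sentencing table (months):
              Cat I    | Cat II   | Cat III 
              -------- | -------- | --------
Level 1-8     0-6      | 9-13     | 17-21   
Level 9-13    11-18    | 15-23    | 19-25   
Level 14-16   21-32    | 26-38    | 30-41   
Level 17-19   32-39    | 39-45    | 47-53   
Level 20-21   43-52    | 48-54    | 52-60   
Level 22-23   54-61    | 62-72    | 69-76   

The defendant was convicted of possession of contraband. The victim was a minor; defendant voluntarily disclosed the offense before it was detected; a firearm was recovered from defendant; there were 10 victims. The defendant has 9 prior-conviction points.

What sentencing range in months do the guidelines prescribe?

69-76 months

Base offense level for possession of contraband: 20.
R1 applies: 20 + 2 = 22.
R2 applies: 22 − 1 = 21.
R3 applies: 21 + 1 = 22.
R4 does not apply.
R5 applies (level before this adjustment is 22 ≥ 13, so +3): 22 + 3 = 25.
Level 25 exceeds the maximum of 23; capped at 23.
Final offense level: 23.
Criminal history: 9 prior points → Category III (9+).
Level 23 falls in the 22-23 band.
Grid: Level 22-23 × Category III = 69-76 months.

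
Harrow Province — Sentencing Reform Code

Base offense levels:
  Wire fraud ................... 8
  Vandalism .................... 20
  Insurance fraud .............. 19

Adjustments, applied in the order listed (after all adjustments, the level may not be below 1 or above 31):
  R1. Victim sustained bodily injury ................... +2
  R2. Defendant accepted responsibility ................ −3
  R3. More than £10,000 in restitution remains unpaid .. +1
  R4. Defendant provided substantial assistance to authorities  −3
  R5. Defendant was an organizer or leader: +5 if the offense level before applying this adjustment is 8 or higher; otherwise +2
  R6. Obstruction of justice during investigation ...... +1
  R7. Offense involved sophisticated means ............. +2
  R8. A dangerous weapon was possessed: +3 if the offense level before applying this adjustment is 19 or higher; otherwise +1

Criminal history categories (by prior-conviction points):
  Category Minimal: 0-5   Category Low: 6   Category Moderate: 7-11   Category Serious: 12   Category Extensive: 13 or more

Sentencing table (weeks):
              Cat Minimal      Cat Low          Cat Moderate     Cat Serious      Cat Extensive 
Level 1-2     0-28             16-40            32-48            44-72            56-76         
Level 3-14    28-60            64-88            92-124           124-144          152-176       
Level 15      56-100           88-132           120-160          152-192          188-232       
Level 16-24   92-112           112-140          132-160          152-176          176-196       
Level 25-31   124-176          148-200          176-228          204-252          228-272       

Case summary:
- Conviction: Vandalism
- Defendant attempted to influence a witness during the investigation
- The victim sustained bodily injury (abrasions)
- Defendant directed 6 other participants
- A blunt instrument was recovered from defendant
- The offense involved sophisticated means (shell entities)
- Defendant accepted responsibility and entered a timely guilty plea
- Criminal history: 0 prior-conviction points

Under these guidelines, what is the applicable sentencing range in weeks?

Base offense level for vandalism: 20.
R1 applies: 20 + 2 = 22.
R2 applies: 22 − 3 = 19.
R5 applies (level before this adjustment is 19 ≥ 8, so +5): 19 + 5 = 24.
R6 applies: 24 + 1 = 25.
R7 applies: 25 + 2 = 27.
R8 applies (level before this adjustment is 27 ≥ 19, so +3): 27 + 3 = 30.
Final offense level: 30.
Criminal history: 0 prior points → Category Minimal (0-5).
Level 30 falls in the 25-31 band.
Grid: Level 25-31 × Category Minimal = 124-176 weeks.

124-176 weeks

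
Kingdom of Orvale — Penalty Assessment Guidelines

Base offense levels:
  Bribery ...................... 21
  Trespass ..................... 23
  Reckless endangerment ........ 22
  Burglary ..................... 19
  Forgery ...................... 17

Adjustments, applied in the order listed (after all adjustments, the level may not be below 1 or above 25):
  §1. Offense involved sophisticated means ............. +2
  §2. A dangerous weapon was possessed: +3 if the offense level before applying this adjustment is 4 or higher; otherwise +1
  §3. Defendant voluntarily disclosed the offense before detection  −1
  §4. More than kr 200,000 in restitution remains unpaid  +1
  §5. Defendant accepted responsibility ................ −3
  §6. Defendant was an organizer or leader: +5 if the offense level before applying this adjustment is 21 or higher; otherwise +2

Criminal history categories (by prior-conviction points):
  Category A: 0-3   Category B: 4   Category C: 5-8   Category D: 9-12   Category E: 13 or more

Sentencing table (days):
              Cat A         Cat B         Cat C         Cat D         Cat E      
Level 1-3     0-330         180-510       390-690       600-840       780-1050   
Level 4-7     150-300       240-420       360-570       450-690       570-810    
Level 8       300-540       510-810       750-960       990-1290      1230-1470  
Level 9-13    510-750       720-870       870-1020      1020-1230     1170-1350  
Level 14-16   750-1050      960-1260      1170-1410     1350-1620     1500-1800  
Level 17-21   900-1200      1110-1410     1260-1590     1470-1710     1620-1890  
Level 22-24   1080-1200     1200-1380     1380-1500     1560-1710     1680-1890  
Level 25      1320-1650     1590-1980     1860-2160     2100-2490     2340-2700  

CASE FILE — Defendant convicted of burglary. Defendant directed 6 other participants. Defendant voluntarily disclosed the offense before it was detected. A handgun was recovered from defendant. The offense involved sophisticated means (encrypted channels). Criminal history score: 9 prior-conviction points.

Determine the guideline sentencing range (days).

2100-2490 days

Base offense level for burglary: 19.
§1 applies: 19 + 2 = 21.
§2 applies (level before this adjustment is 21 ≥ 4, so +3): 21 + 3 = 24.
§3 applies: 24 − 1 = 23.
§4 does not apply.
§6 applies (level before this adjustment is 23 ≥ 21, so +5): 23 + 5 = 28.
Level 28 exceeds the maximum of 25; capped at 25.
Final offense level: 25.
Criminal history: 9 prior points → Category D (9-12).
Level 25 falls in the 25 band.
Grid: Level 25 × Category D = 2100-2490 days.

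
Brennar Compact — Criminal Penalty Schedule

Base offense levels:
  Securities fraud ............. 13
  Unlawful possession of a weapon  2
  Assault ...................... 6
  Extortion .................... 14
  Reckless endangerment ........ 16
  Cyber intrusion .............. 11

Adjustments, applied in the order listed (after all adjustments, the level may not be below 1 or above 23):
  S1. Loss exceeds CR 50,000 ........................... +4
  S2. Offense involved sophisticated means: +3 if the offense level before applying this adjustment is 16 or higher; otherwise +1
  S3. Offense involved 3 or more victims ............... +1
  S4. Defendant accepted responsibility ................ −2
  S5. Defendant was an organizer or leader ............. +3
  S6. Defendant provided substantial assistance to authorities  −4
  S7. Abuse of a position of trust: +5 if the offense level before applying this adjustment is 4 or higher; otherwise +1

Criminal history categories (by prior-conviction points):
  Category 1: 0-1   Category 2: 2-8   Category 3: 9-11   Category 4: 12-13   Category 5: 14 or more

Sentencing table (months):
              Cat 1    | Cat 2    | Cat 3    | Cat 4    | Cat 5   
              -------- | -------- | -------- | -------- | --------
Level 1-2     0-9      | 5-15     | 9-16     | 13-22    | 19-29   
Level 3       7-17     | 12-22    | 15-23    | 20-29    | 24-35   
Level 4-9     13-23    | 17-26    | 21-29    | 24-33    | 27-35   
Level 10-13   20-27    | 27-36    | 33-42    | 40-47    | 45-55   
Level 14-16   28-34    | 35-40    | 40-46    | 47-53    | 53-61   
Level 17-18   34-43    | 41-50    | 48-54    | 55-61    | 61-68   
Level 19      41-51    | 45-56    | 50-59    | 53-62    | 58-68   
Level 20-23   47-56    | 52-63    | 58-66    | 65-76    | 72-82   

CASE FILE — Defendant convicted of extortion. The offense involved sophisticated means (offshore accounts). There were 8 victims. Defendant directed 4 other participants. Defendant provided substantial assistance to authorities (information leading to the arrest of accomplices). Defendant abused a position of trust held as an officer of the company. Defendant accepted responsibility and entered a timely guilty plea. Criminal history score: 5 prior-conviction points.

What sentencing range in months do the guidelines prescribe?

41-50 months

Base offense level for extortion: 14.
S2 applies (level before this adjustment is 14 < 16, so +1): 14 + 1 = 15.
S3 applies: 15 + 1 = 16.
S4 applies: 16 − 2 = 14.
S5 applies: 14 + 3 = 17.
S6 applies: 17 − 4 = 13.
S7 applies (level before this adjustment is 13 ≥ 4, so +5): 13 + 5 = 18.
Final offense level: 18.
Criminal history: 5 prior points → Category 2 (2-8).
Level 18 falls in the 17-18 band.
Grid: Level 17-18 × Category 2 = 41-50 months.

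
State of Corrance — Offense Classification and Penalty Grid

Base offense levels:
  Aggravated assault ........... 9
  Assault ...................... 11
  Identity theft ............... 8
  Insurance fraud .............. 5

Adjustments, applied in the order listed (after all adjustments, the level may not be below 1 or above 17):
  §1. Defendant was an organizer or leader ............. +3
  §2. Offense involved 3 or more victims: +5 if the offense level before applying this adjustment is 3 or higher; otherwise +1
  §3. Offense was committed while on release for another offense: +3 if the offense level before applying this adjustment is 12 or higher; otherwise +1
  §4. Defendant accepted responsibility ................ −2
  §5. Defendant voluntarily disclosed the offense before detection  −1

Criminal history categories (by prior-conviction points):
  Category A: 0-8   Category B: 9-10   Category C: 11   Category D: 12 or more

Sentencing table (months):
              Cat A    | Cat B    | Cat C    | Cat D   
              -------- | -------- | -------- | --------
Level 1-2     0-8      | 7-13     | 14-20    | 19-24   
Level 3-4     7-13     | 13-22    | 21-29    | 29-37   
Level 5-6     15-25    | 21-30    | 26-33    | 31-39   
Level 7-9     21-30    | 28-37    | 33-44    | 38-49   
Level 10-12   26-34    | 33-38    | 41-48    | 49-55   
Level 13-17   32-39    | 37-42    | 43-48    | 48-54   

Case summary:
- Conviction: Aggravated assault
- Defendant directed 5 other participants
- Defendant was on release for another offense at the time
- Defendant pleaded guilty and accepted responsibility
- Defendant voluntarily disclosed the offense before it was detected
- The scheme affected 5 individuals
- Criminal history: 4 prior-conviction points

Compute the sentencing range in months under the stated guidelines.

Base offense level for aggravated assault: 9.
§1 applies: 9 + 3 = 12.
§2 applies (level before this adjustment is 12 ≥ 3, so +5): 12 + 5 = 17.
§3 applies (level before this adjustment is 17 ≥ 12, so +3): 17 + 3 = 20.
§4 applies: 20 − 2 = 18.
§5 applies: 18 − 1 = 17.
Final offense level: 17.
Criminal history: 4 prior points → Category A (0-8).
Level 17 falls in the 13-17 band.
Grid: Level 13-17 × Category A = 32-39 months.

32-39 months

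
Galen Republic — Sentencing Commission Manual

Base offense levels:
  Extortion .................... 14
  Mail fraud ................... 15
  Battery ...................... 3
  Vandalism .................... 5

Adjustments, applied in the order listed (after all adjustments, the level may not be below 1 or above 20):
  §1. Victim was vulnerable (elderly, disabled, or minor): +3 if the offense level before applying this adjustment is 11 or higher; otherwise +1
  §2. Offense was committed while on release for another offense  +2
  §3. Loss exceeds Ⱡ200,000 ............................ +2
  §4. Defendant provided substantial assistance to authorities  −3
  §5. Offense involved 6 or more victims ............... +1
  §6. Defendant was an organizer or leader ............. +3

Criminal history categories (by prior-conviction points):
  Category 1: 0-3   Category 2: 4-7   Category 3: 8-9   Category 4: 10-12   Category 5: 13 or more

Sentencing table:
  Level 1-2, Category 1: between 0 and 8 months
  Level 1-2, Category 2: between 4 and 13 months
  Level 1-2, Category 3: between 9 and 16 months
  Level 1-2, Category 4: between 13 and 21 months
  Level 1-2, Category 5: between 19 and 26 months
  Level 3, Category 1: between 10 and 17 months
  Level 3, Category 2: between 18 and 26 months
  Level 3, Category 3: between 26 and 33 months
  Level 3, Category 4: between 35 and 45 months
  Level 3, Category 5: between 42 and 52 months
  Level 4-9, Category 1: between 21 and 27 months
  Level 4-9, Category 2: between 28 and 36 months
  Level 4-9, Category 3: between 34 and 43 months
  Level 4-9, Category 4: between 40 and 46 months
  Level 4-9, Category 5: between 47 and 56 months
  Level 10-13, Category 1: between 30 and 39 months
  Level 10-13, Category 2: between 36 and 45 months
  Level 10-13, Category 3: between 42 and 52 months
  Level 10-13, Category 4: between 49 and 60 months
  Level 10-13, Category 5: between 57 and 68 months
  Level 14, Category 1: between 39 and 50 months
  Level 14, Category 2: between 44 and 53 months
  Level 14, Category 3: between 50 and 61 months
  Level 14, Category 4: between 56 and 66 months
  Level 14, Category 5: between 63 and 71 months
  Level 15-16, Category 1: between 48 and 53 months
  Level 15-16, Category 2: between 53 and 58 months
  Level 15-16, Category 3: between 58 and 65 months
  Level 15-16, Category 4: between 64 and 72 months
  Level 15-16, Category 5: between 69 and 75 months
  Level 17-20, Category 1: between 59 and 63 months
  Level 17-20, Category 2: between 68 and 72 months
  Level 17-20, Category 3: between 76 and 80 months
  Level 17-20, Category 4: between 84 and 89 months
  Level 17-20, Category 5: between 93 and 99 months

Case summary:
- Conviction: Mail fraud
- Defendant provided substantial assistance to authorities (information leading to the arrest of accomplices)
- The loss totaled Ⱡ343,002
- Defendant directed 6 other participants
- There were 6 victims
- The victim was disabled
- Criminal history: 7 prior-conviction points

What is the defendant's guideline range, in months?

Base offense level for mail fraud: 15.
§1 applies (level before this adjustment is 15 ≥ 11, so +3): 15 + 3 = 18.
§3 applies: 18 + 2 = 20.
§4 applies: 20 − 3 = 17.
§5 applies: 17 + 1 = 18.
§6 applies: 18 + 3 = 21.
Level 21 exceeds the maximum of 20; capped at 20.
Final offense level: 20.
Criminal history: 7 prior points → Category 2 (4-7).
Level 20 falls in the 17-20 band.
Grid: Level 17-20 × Category 2 = 68-72 months.

68-72 months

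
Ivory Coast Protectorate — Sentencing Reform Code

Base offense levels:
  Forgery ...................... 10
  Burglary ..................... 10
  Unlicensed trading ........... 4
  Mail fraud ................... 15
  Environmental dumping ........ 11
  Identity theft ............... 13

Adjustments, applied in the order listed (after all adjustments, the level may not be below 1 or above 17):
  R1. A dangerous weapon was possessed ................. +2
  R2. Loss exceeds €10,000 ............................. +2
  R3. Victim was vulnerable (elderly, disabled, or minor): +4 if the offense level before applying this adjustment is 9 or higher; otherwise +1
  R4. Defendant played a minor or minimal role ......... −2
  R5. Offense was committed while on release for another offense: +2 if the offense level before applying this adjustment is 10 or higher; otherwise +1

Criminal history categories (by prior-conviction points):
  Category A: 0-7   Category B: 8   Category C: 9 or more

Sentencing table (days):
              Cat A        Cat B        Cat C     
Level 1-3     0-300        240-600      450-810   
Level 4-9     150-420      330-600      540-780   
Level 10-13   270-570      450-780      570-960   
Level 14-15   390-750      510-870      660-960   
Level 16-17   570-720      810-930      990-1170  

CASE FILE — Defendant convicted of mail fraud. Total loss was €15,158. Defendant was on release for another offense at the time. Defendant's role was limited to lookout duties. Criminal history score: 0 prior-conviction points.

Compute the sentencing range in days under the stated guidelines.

570-720 days

Base offense level for mail fraud: 15.
R2 applies: 15 + 2 = 17.
R4 applies: 17 − 2 = 15.
R5 applies (level before this adjustment is 15 ≥ 10, so +2): 15 + 2 = 17.
Final offense level: 17.
Criminal history: 0 prior points → Category A (0-7).
Level 17 falls in the 16-17 band.
Grid: Level 16-17 × Category A = 570-720 days.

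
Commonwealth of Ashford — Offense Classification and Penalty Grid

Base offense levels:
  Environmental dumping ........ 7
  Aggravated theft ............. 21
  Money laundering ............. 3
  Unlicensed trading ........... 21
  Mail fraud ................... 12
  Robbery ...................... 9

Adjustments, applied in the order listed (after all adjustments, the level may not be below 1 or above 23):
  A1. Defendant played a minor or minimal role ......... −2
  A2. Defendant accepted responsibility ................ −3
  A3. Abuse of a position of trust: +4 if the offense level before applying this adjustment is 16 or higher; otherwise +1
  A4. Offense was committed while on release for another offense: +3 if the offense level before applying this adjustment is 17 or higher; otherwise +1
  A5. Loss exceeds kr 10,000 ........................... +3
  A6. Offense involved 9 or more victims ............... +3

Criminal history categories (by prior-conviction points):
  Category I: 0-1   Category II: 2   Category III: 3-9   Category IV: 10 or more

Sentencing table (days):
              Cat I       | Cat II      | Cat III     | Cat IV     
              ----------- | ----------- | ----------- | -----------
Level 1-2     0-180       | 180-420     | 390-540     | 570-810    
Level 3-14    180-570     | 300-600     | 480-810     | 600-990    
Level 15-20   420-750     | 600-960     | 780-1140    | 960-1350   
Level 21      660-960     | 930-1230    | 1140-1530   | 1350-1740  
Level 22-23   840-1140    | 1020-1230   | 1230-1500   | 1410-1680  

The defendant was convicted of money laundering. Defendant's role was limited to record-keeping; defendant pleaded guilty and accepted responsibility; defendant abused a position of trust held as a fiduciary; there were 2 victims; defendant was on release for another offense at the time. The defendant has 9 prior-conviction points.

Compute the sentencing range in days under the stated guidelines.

Base offense level for money laundering: 3.
A1 applies: 3 − 2 = 1.
A2 applies: 1 − 3 = -2.
A3 applies (level before this adjustment is -2 < 16, so +1): -2 + 1 = -1.
A4 applies (level before this adjustment is -1 < 17, so +1): -1 + 1 = 0.
A6 does not apply.
Level 0 is below the minimum of 1; floored at 1.
Final offense level: 1.
Criminal history: 9 prior points → Category III (3-9).
Level 1 falls in the 1-2 band.
Grid: Level 1-2 × Category III = 390-540 days.

390-540 days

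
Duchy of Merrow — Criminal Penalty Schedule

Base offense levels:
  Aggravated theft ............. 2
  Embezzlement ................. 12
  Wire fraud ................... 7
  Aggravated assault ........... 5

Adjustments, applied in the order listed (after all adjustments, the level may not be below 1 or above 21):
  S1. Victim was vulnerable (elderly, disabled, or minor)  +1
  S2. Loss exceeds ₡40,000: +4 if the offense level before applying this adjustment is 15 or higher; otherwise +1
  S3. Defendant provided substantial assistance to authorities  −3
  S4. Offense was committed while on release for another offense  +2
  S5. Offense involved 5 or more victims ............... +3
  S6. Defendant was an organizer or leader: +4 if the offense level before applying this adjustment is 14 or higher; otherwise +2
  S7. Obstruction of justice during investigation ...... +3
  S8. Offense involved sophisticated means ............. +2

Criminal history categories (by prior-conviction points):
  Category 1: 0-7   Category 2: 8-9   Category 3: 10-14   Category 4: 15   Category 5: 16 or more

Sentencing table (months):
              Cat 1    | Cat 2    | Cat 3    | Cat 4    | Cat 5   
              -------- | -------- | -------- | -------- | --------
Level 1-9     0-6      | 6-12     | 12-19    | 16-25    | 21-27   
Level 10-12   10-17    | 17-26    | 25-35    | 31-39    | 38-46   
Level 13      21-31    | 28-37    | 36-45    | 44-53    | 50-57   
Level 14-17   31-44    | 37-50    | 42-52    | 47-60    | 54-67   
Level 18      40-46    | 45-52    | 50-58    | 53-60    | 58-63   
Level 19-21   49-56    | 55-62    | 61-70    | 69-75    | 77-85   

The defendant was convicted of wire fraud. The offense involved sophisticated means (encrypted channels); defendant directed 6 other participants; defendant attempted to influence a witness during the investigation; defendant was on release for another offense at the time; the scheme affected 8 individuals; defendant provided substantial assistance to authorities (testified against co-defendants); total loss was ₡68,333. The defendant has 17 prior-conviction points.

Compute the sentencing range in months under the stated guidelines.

Base offense level for wire fraud: 7.
S2 applies (level before this adjustment is 7 < 15, so +1): 7 + 1 = 8.
S3 applies: 8 − 3 = 5.
S4 applies: 5 + 2 = 7.
S5 applies: 7 + 3 = 10.
S6 applies (level before this adjustment is 10 < 14, so +2): 10 + 2 = 12.
S7 applies: 12 + 3 = 15.
S8 applies: 15 + 2 = 17.
Final offense level: 17.
Criminal history: 17 prior points → Category 5 (16+).
Level 17 falls in the 14-17 band.
Grid: Level 14-17 × Category 5 = 54-67 months.

54-67 months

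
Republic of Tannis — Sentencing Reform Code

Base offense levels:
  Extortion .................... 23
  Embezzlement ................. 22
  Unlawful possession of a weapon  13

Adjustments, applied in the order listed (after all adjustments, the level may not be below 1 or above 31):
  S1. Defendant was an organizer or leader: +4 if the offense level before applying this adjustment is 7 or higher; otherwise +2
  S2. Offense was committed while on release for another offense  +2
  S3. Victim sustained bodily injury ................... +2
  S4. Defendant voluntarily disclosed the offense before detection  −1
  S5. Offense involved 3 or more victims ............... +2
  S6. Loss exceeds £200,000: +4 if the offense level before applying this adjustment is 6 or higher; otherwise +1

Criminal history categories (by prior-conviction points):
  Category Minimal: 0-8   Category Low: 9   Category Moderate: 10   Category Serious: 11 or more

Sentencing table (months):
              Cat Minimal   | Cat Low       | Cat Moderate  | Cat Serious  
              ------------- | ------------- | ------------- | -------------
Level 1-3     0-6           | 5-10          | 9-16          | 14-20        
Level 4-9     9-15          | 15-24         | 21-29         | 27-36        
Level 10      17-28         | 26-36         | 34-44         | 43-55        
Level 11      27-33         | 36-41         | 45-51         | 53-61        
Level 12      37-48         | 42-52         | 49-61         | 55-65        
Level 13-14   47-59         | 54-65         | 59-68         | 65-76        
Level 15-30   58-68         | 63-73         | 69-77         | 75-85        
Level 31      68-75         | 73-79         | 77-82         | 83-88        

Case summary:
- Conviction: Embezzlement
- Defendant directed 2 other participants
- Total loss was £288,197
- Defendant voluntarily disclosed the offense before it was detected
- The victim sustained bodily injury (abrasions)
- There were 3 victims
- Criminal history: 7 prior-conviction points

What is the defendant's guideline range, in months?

68-75 months

Base offense level for embezzlement: 22.
S1 applies (level before this adjustment is 22 ≥ 7, so +4): 22 + 4 = 26.
S3 applies: 26 + 2 = 28.
S4 applies: 28 − 1 = 27.
S5 applies: 27 + 2 = 29.
S6 applies (level before this adjustment is 29 ≥ 6, so +4): 29 + 4 = 33.
Level 33 exceeds the maximum of 31; capped at 31.
Final offense level: 31.
Criminal history: 7 prior points → Category Minimal (0-8).
Level 31 falls in the 31 band.
Grid: Level 31 × Category Minimal = 68-75 months.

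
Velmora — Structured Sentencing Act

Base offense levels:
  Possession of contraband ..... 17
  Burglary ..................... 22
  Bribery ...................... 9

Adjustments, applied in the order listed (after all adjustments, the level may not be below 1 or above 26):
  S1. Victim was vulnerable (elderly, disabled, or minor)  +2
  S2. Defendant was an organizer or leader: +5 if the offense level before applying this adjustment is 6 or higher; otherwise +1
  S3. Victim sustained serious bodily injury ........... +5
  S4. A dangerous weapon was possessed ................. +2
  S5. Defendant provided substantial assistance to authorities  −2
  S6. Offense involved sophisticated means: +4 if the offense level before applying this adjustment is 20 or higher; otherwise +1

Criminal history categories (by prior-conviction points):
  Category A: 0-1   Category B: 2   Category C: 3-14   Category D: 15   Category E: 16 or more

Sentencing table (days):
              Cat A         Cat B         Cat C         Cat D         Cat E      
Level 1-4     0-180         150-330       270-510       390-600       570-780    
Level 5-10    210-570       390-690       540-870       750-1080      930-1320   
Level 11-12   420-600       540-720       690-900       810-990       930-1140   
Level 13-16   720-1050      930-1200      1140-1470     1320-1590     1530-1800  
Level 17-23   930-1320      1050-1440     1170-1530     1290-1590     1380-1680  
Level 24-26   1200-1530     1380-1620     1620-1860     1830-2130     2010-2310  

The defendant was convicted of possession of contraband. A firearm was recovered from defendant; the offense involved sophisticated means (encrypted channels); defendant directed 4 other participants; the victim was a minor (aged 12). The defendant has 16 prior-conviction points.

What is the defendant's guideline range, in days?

Base offense level for possession of contraband: 17.
S1 applies: 17 + 2 = 19.
S2 applies (level before this adjustment is 19 ≥ 6, so +5): 19 + 5 = 24.
S4 applies: 24 + 2 = 26.
S6 applies (level before this adjustment is 26 ≥ 20, so +4): 26 + 4 = 30.
Level 30 exceeds the maximum of 26; capped at 26.
Final offense level: 26.
Criminal history: 16 prior points → Category E (16+).
Level 26 falls in the 24-26 band.
Grid: Level 24-26 × Category E = 2010-2310 days.

2010-2310 days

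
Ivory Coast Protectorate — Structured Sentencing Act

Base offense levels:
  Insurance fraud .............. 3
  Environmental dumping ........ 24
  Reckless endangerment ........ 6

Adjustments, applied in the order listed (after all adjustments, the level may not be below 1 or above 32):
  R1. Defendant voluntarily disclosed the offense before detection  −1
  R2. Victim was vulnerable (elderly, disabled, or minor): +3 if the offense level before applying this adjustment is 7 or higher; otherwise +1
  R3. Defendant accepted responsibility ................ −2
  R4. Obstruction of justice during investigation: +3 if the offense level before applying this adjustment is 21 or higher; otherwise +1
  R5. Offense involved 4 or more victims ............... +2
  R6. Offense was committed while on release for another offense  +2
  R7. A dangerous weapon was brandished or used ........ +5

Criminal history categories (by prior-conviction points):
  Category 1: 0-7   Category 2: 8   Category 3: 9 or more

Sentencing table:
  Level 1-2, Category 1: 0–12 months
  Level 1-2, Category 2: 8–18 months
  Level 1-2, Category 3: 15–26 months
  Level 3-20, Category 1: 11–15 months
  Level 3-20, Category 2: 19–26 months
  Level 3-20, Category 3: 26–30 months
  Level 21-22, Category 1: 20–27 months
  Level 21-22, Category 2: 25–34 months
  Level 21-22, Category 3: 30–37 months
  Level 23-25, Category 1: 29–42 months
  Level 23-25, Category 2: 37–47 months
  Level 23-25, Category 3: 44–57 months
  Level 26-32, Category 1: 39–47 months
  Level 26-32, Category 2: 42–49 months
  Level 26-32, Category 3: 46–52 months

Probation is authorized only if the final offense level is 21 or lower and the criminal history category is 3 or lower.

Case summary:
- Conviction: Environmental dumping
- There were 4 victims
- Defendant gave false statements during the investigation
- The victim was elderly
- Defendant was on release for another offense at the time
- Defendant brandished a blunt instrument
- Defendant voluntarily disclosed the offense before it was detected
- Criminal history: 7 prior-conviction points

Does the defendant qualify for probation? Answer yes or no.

No

Base offense level for environmental dumping: 24.
R1 applies: 24 − 1 = 23.
R2 applies (level before this adjustment is 23 ≥ 7, so +3): 23 + 3 = 26.
R4 applies (level before this adjustment is 26 ≥ 21, so +3): 26 + 3 = 29.
R5 applies: 29 + 2 = 31.
R6 applies: 31 + 2 = 33.
R7 applies: 33 + 5 = 38.
Level 38 exceeds the maximum of 32; capped at 32.
Final offense level: 32.
Criminal history: 7 prior points → Category 1 (0-7).
Level 32 falls in the 26-32 band.
Grid: Level 26-32 × Category 1 = 39-47 months.
Probation check: level 32 > 21 and category 1 ≤ 3 → not eligible.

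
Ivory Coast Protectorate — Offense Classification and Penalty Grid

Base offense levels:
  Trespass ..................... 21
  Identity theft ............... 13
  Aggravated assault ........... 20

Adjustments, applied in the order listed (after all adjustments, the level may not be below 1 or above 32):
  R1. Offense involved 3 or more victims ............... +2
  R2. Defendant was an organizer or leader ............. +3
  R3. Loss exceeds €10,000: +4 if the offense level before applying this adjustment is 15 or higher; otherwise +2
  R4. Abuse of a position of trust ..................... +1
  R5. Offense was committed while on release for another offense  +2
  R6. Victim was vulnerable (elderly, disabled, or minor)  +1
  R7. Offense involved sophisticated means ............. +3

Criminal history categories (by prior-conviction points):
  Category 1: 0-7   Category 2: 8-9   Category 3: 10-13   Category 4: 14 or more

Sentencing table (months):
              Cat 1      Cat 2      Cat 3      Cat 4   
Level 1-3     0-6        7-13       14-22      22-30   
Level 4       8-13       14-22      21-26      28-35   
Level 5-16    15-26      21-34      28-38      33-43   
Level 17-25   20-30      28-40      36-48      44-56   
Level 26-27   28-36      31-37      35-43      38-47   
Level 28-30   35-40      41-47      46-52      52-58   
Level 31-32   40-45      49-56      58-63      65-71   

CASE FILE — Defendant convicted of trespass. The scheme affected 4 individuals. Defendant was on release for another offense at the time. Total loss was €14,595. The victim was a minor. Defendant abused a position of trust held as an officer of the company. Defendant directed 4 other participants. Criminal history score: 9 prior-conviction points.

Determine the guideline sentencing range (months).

49-56 months

Base offense level for trespass: 21.
R1 applies: 21 + 2 = 23.
R2 applies: 23 + 3 = 26.
R3 applies (level before this adjustment is 26 ≥ 15, so +4): 26 + 4 = 30.
R4 applies: 30 + 1 = 31.
R5 applies: 31 + 2 = 33.
R6 applies: 33 + 1 = 34.
Level 34 exceeds the maximum of 32; capped at 32.
Final offense level: 32.
Criminal history: 9 prior points → Category 2 (8-9).
Level 32 falls in the 31-32 band.
Grid: Level 31-32 × Category 2 = 49-56 months.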